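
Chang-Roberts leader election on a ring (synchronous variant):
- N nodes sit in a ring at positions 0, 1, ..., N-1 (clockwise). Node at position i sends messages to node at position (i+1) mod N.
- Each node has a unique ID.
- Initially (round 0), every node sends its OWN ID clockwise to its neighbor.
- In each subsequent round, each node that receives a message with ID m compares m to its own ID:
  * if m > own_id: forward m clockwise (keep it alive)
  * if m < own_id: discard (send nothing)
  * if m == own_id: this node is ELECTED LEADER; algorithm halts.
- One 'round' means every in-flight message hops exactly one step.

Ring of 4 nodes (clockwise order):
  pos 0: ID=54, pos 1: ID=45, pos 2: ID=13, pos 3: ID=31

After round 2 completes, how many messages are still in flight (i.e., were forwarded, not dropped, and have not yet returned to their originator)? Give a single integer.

Answer: 2

Derivation:
Round 1: pos1(id45) recv 54: fwd; pos2(id13) recv 45: fwd; pos3(id31) recv 13: drop; pos0(id54) recv 31: drop
Round 2: pos2(id13) recv 54: fwd; pos3(id31) recv 45: fwd
After round 2: 2 messages still in flight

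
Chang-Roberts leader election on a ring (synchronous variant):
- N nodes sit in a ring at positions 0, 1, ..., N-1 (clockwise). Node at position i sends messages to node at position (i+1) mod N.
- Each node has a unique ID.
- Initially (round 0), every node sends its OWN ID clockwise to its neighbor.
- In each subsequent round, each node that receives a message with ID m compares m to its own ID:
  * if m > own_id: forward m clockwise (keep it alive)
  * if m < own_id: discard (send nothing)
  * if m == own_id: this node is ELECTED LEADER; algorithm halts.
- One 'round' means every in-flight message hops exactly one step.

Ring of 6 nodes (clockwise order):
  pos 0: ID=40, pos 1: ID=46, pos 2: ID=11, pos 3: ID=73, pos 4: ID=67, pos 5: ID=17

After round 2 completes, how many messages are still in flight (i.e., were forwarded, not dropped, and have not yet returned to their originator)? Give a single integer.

Answer: 2

Derivation:
Round 1: pos1(id46) recv 40: drop; pos2(id11) recv 46: fwd; pos3(id73) recv 11: drop; pos4(id67) recv 73: fwd; pos5(id17) recv 67: fwd; pos0(id40) recv 17: drop
Round 2: pos3(id73) recv 46: drop; pos5(id17) recv 73: fwd; pos0(id40) recv 67: fwd
After round 2: 2 messages still in flight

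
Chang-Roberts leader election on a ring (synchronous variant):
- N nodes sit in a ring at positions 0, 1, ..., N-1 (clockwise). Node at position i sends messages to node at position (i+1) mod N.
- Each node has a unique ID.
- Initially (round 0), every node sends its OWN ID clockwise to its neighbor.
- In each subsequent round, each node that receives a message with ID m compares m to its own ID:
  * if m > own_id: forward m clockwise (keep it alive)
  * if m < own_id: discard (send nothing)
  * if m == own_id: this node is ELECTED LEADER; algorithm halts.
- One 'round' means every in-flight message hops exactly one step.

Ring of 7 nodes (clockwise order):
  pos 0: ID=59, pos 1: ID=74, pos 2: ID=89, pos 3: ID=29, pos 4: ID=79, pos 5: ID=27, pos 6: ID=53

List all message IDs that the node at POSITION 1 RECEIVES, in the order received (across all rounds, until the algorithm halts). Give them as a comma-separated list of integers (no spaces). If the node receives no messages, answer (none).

Answer: 59,79,89

Derivation:
Round 1: pos1(id74) recv 59: drop; pos2(id89) recv 74: drop; pos3(id29) recv 89: fwd; pos4(id79) recv 29: drop; pos5(id27) recv 79: fwd; pos6(id53) recv 27: drop; pos0(id59) recv 53: drop
Round 2: pos4(id79) recv 89: fwd; pos6(id53) recv 79: fwd
Round 3: pos5(id27) recv 89: fwd; pos0(id59) recv 79: fwd
Round 4: pos6(id53) recv 89: fwd; pos1(id74) recv 79: fwd
Round 5: pos0(id59) recv 89: fwd; pos2(id89) recv 79: drop
Round 6: pos1(id74) recv 89: fwd
Round 7: pos2(id89) recv 89: ELECTED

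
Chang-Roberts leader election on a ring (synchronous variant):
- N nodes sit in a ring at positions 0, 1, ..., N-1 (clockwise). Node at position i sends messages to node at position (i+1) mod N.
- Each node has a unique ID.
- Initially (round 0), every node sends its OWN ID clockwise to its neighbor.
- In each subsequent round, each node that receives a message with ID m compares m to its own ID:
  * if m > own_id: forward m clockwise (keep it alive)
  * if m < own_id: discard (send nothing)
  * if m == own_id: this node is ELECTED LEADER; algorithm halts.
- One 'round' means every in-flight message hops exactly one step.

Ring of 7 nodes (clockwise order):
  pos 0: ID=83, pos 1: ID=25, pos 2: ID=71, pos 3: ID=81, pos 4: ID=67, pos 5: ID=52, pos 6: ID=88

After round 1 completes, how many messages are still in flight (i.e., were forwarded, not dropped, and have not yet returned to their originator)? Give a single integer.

Answer: 4

Derivation:
Round 1: pos1(id25) recv 83: fwd; pos2(id71) recv 25: drop; pos3(id81) recv 71: drop; pos4(id67) recv 81: fwd; pos5(id52) recv 67: fwd; pos6(id88) recv 52: drop; pos0(id83) recv 88: fwd
After round 1: 4 messages still in flight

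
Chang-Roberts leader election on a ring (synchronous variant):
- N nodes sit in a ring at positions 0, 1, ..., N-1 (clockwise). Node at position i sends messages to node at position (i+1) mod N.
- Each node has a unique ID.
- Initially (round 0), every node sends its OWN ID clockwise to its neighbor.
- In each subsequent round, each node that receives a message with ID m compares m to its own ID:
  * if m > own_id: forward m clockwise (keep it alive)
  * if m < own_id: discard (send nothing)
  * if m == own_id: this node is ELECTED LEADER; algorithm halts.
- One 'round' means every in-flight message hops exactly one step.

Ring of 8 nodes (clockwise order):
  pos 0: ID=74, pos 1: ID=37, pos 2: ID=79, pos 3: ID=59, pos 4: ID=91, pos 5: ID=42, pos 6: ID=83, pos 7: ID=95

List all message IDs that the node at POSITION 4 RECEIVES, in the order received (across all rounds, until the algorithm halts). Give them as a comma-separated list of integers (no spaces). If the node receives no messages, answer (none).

Answer: 59,79,95

Derivation:
Round 1: pos1(id37) recv 74: fwd; pos2(id79) recv 37: drop; pos3(id59) recv 79: fwd; pos4(id91) recv 59: drop; pos5(id42) recv 91: fwd; pos6(id83) recv 42: drop; pos7(id95) recv 83: drop; pos0(id74) recv 95: fwd
Round 2: pos2(id79) recv 74: drop; pos4(id91) recv 79: drop; pos6(id83) recv 91: fwd; pos1(id37) recv 95: fwd
Round 3: pos7(id95) recv 91: drop; pos2(id79) recv 95: fwd
Round 4: pos3(id59) recv 95: fwd
Round 5: pos4(id91) recv 95: fwd
Round 6: pos5(id42) recv 95: fwd
Round 7: pos6(id83) recv 95: fwd
Round 8: pos7(id95) recv 95: ELECTED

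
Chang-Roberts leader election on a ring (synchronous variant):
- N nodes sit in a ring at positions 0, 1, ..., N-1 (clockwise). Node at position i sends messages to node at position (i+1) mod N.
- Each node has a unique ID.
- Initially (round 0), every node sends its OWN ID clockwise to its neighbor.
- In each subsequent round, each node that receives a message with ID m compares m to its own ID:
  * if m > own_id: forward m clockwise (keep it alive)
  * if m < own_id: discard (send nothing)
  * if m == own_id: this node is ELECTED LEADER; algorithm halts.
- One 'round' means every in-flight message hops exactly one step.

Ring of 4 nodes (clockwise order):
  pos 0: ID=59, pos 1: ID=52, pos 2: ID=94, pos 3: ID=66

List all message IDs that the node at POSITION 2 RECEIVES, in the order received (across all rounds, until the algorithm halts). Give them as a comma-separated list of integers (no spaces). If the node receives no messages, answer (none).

Answer: 52,59,66,94

Derivation:
Round 1: pos1(id52) recv 59: fwd; pos2(id94) recv 52: drop; pos3(id66) recv 94: fwd; pos0(id59) recv 66: fwd
Round 2: pos2(id94) recv 59: drop; pos0(id59) recv 94: fwd; pos1(id52) recv 66: fwd
Round 3: pos1(id52) recv 94: fwd; pos2(id94) recv 66: drop
Round 4: pos2(id94) recv 94: ELECTED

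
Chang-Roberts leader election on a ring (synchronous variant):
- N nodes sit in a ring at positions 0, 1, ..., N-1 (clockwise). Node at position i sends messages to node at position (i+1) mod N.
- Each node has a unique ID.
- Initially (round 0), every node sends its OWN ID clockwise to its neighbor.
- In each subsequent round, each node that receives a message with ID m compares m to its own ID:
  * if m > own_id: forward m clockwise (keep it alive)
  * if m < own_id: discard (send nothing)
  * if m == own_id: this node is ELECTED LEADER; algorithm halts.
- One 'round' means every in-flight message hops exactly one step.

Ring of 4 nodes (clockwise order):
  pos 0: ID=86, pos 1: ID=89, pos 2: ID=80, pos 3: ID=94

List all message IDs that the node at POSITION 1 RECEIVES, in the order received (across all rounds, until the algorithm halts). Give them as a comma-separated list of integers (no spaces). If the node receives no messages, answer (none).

Round 1: pos1(id89) recv 86: drop; pos2(id80) recv 89: fwd; pos3(id94) recv 80: drop; pos0(id86) recv 94: fwd
Round 2: pos3(id94) recv 89: drop; pos1(id89) recv 94: fwd
Round 3: pos2(id80) recv 94: fwd
Round 4: pos3(id94) recv 94: ELECTED

Answer: 86,94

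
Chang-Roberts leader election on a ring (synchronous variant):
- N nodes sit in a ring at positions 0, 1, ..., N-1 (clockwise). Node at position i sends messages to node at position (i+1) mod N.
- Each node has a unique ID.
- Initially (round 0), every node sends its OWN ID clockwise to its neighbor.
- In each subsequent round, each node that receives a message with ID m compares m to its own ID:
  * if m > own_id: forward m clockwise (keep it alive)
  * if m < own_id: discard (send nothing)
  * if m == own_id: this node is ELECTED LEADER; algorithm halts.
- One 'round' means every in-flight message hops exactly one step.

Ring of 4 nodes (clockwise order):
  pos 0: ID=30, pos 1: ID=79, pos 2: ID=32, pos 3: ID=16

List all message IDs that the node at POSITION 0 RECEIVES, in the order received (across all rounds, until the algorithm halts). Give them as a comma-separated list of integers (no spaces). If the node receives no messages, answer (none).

Answer: 16,32,79

Derivation:
Round 1: pos1(id79) recv 30: drop; pos2(id32) recv 79: fwd; pos3(id16) recv 32: fwd; pos0(id30) recv 16: drop
Round 2: pos3(id16) recv 79: fwd; pos0(id30) recv 32: fwd
Round 3: pos0(id30) recv 79: fwd; pos1(id79) recv 32: drop
Round 4: pos1(id79) recv 79: ELECTED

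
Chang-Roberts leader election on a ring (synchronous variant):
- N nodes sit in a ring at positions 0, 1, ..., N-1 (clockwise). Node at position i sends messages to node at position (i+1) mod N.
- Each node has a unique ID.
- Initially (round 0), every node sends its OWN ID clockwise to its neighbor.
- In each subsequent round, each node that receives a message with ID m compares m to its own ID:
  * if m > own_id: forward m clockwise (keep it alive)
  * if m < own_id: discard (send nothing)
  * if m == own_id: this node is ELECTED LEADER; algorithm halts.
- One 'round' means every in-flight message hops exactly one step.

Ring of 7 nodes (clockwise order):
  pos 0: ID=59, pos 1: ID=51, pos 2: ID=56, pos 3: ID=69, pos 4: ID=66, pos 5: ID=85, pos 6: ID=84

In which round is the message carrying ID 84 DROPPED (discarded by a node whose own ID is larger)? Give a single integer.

Round 1: pos1(id51) recv 59: fwd; pos2(id56) recv 51: drop; pos3(id69) recv 56: drop; pos4(id66) recv 69: fwd; pos5(id85) recv 66: drop; pos6(id84) recv 85: fwd; pos0(id59) recv 84: fwd
Round 2: pos2(id56) recv 59: fwd; pos5(id85) recv 69: drop; pos0(id59) recv 85: fwd; pos1(id51) recv 84: fwd
Round 3: pos3(id69) recv 59: drop; pos1(id51) recv 85: fwd; pos2(id56) recv 84: fwd
Round 4: pos2(id56) recv 85: fwd; pos3(id69) recv 84: fwd
Round 5: pos3(id69) recv 85: fwd; pos4(id66) recv 84: fwd
Round 6: pos4(id66) recv 85: fwd; pos5(id85) recv 84: drop
Round 7: pos5(id85) recv 85: ELECTED
Message ID 84 originates at pos 6; dropped at pos 5 in round 6

Answer: 6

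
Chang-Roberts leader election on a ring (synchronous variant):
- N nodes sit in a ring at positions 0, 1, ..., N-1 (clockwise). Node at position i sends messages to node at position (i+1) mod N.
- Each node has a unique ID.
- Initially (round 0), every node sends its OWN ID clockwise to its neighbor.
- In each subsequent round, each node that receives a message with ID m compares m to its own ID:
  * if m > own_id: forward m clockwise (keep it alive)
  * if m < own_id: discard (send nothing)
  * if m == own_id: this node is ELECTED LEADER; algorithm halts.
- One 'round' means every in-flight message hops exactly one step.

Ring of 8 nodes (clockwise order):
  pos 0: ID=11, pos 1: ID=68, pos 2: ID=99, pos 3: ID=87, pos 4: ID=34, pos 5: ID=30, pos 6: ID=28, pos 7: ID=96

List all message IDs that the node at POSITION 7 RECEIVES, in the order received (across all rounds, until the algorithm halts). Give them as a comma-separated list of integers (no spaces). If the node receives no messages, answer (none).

Round 1: pos1(id68) recv 11: drop; pos2(id99) recv 68: drop; pos3(id87) recv 99: fwd; pos4(id34) recv 87: fwd; pos5(id30) recv 34: fwd; pos6(id28) recv 30: fwd; pos7(id96) recv 28: drop; pos0(id11) recv 96: fwd
Round 2: pos4(id34) recv 99: fwd; pos5(id30) recv 87: fwd; pos6(id28) recv 34: fwd; pos7(id96) recv 30: drop; pos1(id68) recv 96: fwd
Round 3: pos5(id30) recv 99: fwd; pos6(id28) recv 87: fwd; pos7(id96) recv 34: drop; pos2(id99) recv 96: drop
Round 4: pos6(id28) recv 99: fwd; pos7(id96) recv 87: drop
Round 5: pos7(id96) recv 99: fwd
Round 6: pos0(id11) recv 99: fwd
Round 7: pos1(id68) recv 99: fwd
Round 8: pos2(id99) recv 99: ELECTED

Answer: 28,30,34,87,99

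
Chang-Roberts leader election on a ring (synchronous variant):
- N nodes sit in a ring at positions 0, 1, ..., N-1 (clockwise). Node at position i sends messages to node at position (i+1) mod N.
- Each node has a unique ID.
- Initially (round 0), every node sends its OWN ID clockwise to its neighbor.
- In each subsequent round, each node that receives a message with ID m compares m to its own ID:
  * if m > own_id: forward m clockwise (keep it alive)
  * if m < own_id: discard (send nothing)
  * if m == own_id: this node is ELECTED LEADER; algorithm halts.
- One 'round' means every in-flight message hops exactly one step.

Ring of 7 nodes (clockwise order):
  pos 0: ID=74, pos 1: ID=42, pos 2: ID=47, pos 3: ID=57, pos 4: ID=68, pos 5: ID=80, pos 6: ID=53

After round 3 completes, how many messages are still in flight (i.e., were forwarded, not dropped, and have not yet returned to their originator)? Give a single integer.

Round 1: pos1(id42) recv 74: fwd; pos2(id47) recv 42: drop; pos3(id57) recv 47: drop; pos4(id68) recv 57: drop; pos5(id80) recv 68: drop; pos6(id53) recv 80: fwd; pos0(id74) recv 53: drop
Round 2: pos2(id47) recv 74: fwd; pos0(id74) recv 80: fwd
Round 3: pos3(id57) recv 74: fwd; pos1(id42) recv 80: fwd
After round 3: 2 messages still in flight

Answer: 2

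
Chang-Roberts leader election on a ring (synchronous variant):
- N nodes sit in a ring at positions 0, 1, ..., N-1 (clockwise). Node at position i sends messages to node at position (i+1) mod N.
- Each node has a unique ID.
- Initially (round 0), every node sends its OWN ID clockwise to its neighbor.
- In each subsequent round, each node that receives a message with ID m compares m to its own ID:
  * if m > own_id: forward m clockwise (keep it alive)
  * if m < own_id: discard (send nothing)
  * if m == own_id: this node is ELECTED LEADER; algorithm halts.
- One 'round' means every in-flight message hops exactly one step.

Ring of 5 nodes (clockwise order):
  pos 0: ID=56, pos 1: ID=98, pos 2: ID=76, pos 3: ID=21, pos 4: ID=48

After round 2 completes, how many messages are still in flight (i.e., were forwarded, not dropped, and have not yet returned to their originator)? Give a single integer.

Answer: 2

Derivation:
Round 1: pos1(id98) recv 56: drop; pos2(id76) recv 98: fwd; pos3(id21) recv 76: fwd; pos4(id48) recv 21: drop; pos0(id56) recv 48: drop
Round 2: pos3(id21) recv 98: fwd; pos4(id48) recv 76: fwd
After round 2: 2 messages still in flight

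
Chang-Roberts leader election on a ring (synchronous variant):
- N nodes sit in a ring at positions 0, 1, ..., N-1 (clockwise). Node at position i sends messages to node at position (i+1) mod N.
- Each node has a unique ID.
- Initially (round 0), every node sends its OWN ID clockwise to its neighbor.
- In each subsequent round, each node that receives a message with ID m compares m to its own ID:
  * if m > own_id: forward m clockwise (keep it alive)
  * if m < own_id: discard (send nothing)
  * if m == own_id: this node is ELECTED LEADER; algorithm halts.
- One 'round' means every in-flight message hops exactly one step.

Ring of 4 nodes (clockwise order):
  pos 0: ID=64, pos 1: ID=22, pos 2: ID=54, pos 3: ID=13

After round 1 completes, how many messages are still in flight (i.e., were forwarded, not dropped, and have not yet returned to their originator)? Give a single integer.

Round 1: pos1(id22) recv 64: fwd; pos2(id54) recv 22: drop; pos3(id13) recv 54: fwd; pos0(id64) recv 13: drop
After round 1: 2 messages still in flight

Answer: 2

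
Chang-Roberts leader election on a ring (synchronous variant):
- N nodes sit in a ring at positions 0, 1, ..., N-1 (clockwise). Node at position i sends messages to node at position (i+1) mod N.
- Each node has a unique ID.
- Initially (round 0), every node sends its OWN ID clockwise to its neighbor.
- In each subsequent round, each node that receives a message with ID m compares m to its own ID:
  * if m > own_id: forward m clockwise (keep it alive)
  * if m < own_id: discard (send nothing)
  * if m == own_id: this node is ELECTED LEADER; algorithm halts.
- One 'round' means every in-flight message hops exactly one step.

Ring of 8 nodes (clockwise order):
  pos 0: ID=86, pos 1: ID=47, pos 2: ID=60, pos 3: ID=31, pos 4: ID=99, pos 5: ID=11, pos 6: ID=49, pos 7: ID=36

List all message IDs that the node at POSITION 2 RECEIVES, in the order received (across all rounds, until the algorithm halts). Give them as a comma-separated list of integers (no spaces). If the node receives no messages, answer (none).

Answer: 47,86,99

Derivation:
Round 1: pos1(id47) recv 86: fwd; pos2(id60) recv 47: drop; pos3(id31) recv 60: fwd; pos4(id99) recv 31: drop; pos5(id11) recv 99: fwd; pos6(id49) recv 11: drop; pos7(id36) recv 49: fwd; pos0(id86) recv 36: drop
Round 2: pos2(id60) recv 86: fwd; pos4(id99) recv 60: drop; pos6(id49) recv 99: fwd; pos0(id86) recv 49: drop
Round 3: pos3(id31) recv 86: fwd; pos7(id36) recv 99: fwd
Round 4: pos4(id99) recv 86: drop; pos0(id86) recv 99: fwd
Round 5: pos1(id47) recv 99: fwd
Round 6: pos2(id60) recv 99: fwd
Round 7: pos3(id31) recv 99: fwd
Round 8: pos4(id99) recv 99: ELECTED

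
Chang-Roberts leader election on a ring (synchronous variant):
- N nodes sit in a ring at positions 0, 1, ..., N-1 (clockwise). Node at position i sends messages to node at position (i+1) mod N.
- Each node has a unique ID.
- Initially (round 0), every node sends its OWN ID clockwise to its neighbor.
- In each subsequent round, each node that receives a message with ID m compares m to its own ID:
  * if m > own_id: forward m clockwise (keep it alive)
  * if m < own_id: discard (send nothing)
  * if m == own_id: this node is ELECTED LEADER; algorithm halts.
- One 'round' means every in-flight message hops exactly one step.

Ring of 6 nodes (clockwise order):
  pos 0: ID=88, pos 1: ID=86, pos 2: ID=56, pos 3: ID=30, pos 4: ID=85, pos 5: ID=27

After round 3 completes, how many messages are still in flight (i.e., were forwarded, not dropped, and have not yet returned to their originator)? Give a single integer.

Answer: 2

Derivation:
Round 1: pos1(id86) recv 88: fwd; pos2(id56) recv 86: fwd; pos3(id30) recv 56: fwd; pos4(id85) recv 30: drop; pos5(id27) recv 85: fwd; pos0(id88) recv 27: drop
Round 2: pos2(id56) recv 88: fwd; pos3(id30) recv 86: fwd; pos4(id85) recv 56: drop; pos0(id88) recv 85: drop
Round 3: pos3(id30) recv 88: fwd; pos4(id85) recv 86: fwd
After round 3: 2 messages still in flight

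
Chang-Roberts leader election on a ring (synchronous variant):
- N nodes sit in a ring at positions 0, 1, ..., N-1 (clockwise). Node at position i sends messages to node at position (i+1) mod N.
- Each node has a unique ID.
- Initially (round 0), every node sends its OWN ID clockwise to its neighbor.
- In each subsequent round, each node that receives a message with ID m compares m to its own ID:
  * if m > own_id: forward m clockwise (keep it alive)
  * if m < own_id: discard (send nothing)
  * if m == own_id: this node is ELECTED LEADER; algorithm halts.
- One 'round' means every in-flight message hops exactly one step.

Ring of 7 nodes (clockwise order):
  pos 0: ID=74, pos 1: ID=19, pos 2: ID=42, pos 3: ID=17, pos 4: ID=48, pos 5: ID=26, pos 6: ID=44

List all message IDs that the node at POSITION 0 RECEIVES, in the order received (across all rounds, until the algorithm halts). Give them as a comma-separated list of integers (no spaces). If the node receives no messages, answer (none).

Answer: 44,48,74

Derivation:
Round 1: pos1(id19) recv 74: fwd; pos2(id42) recv 19: drop; pos3(id17) recv 42: fwd; pos4(id48) recv 17: drop; pos5(id26) recv 48: fwd; pos6(id44) recv 26: drop; pos0(id74) recv 44: drop
Round 2: pos2(id42) recv 74: fwd; pos4(id48) recv 42: drop; pos6(id44) recv 48: fwd
Round 3: pos3(id17) recv 74: fwd; pos0(id74) recv 48: drop
Round 4: pos4(id48) recv 74: fwd
Round 5: pos5(id26) recv 74: fwd
Round 6: pos6(id44) recv 74: fwd
Round 7: pos0(id74) recv 74: ELECTED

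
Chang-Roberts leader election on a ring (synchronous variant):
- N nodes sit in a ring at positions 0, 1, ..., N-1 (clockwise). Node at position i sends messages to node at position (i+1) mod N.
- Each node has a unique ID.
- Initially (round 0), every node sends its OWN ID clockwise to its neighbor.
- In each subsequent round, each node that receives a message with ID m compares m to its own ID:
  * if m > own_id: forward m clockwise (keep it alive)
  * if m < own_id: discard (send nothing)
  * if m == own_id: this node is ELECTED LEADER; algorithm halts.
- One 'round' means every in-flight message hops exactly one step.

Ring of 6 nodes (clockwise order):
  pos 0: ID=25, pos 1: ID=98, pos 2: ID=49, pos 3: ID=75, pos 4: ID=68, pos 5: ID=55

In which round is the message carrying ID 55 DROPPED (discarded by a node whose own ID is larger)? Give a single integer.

Round 1: pos1(id98) recv 25: drop; pos2(id49) recv 98: fwd; pos3(id75) recv 49: drop; pos4(id68) recv 75: fwd; pos5(id55) recv 68: fwd; pos0(id25) recv 55: fwd
Round 2: pos3(id75) recv 98: fwd; pos5(id55) recv 75: fwd; pos0(id25) recv 68: fwd; pos1(id98) recv 55: drop
Round 3: pos4(id68) recv 98: fwd; pos0(id25) recv 75: fwd; pos1(id98) recv 68: drop
Round 4: pos5(id55) recv 98: fwd; pos1(id98) recv 75: drop
Round 5: pos0(id25) recv 98: fwd
Round 6: pos1(id98) recv 98: ELECTED
Message ID 55 originates at pos 5; dropped at pos 1 in round 2

Answer: 2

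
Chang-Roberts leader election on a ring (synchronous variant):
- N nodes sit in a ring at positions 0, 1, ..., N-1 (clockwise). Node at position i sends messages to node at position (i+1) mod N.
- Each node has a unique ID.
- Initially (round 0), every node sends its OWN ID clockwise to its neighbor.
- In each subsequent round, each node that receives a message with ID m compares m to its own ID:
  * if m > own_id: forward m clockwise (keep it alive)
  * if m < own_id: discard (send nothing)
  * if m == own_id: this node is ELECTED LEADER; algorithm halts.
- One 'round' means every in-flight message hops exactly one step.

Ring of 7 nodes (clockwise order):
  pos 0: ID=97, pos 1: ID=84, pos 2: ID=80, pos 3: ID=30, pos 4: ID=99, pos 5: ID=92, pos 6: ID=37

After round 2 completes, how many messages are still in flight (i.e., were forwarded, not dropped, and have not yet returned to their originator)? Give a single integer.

Answer: 3

Derivation:
Round 1: pos1(id84) recv 97: fwd; pos2(id80) recv 84: fwd; pos3(id30) recv 80: fwd; pos4(id99) recv 30: drop; pos5(id92) recv 99: fwd; pos6(id37) recv 92: fwd; pos0(id97) recv 37: drop
Round 2: pos2(id80) recv 97: fwd; pos3(id30) recv 84: fwd; pos4(id99) recv 80: drop; pos6(id37) recv 99: fwd; pos0(id97) recv 92: drop
After round 2: 3 messages still in flight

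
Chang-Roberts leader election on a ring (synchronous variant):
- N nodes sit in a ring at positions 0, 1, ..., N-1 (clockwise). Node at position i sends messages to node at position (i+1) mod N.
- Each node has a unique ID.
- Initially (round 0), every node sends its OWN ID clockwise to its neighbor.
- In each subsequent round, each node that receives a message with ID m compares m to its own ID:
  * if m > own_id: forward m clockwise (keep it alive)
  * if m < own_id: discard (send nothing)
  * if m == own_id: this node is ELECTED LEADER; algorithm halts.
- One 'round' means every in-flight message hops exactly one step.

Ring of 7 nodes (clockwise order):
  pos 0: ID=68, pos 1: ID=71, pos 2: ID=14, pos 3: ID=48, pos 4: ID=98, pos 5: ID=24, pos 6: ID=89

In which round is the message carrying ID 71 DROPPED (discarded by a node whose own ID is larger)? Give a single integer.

Answer: 3

Derivation:
Round 1: pos1(id71) recv 68: drop; pos2(id14) recv 71: fwd; pos3(id48) recv 14: drop; pos4(id98) recv 48: drop; pos5(id24) recv 98: fwd; pos6(id89) recv 24: drop; pos0(id68) recv 89: fwd
Round 2: pos3(id48) recv 71: fwd; pos6(id89) recv 98: fwd; pos1(id71) recv 89: fwd
Round 3: pos4(id98) recv 71: drop; pos0(id68) recv 98: fwd; pos2(id14) recv 89: fwd
Round 4: pos1(id71) recv 98: fwd; pos3(id48) recv 89: fwd
Round 5: pos2(id14) recv 98: fwd; pos4(id98) recv 89: drop
Round 6: pos3(id48) recv 98: fwd
Round 7: pos4(id98) recv 98: ELECTED
Message ID 71 originates at pos 1; dropped at pos 4 in round 3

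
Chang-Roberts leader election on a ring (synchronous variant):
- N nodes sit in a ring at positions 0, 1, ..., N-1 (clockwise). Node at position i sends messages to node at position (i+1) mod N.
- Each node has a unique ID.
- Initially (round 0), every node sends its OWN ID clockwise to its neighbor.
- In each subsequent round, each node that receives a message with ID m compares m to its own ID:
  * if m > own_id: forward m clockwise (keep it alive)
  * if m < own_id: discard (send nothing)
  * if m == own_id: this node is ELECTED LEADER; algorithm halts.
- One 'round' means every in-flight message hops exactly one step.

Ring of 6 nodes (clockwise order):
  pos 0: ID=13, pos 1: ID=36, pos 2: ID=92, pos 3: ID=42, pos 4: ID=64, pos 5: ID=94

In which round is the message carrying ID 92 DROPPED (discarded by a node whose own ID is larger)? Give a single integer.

Answer: 3

Derivation:
Round 1: pos1(id36) recv 13: drop; pos2(id92) recv 36: drop; pos3(id42) recv 92: fwd; pos4(id64) recv 42: drop; pos5(id94) recv 64: drop; pos0(id13) recv 94: fwd
Round 2: pos4(id64) recv 92: fwd; pos1(id36) recv 94: fwd
Round 3: pos5(id94) recv 92: drop; pos2(id92) recv 94: fwd
Round 4: pos3(id42) recv 94: fwd
Round 5: pos4(id64) recv 94: fwd
Round 6: pos5(id94) recv 94: ELECTED
Message ID 92 originates at pos 2; dropped at pos 5 in round 3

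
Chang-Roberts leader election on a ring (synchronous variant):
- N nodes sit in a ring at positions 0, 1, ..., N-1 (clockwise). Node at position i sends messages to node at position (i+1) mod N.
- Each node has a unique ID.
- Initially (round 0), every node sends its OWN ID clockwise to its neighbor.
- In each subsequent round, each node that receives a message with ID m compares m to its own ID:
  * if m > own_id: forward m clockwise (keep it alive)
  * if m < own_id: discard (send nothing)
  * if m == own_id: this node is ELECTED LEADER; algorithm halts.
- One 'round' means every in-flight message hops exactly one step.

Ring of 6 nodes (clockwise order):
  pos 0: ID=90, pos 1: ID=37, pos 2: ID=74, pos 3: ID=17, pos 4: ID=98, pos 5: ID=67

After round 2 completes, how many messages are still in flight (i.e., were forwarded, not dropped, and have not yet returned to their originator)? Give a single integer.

Round 1: pos1(id37) recv 90: fwd; pos2(id74) recv 37: drop; pos3(id17) recv 74: fwd; pos4(id98) recv 17: drop; pos5(id67) recv 98: fwd; pos0(id90) recv 67: drop
Round 2: pos2(id74) recv 90: fwd; pos4(id98) recv 74: drop; pos0(id90) recv 98: fwd
After round 2: 2 messages still in flight

Answer: 2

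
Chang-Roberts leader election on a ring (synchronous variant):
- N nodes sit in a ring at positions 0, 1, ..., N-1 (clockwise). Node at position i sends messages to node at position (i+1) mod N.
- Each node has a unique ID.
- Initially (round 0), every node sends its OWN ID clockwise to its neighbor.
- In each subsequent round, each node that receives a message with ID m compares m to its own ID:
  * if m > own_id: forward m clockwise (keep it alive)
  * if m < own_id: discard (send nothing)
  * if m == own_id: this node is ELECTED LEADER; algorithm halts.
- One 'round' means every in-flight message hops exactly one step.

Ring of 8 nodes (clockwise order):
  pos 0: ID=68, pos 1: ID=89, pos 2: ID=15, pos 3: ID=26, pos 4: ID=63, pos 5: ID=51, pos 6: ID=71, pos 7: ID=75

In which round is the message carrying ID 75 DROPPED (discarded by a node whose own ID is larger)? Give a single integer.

Round 1: pos1(id89) recv 68: drop; pos2(id15) recv 89: fwd; pos3(id26) recv 15: drop; pos4(id63) recv 26: drop; pos5(id51) recv 63: fwd; pos6(id71) recv 51: drop; pos7(id75) recv 71: drop; pos0(id68) recv 75: fwd
Round 2: pos3(id26) recv 89: fwd; pos6(id71) recv 63: drop; pos1(id89) recv 75: drop
Round 3: pos4(id63) recv 89: fwd
Round 4: pos5(id51) recv 89: fwd
Round 5: pos6(id71) recv 89: fwd
Round 6: pos7(id75) recv 89: fwd
Round 7: pos0(id68) recv 89: fwd
Round 8: pos1(id89) recv 89: ELECTED
Message ID 75 originates at pos 7; dropped at pos 1 in round 2

Answer: 2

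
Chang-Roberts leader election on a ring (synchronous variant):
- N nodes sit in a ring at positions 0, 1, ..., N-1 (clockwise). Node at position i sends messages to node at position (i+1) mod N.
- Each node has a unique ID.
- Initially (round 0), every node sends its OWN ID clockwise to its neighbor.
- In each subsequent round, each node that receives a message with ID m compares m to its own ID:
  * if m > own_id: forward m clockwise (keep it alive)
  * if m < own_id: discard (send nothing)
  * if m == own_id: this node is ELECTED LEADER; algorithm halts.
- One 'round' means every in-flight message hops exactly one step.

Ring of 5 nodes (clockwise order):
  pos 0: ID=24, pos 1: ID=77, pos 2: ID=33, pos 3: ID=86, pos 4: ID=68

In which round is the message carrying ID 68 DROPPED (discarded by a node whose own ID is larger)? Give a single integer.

Round 1: pos1(id77) recv 24: drop; pos2(id33) recv 77: fwd; pos3(id86) recv 33: drop; pos4(id68) recv 86: fwd; pos0(id24) recv 68: fwd
Round 2: pos3(id86) recv 77: drop; pos0(id24) recv 86: fwd; pos1(id77) recv 68: drop
Round 3: pos1(id77) recv 86: fwd
Round 4: pos2(id33) recv 86: fwd
Round 5: pos3(id86) recv 86: ELECTED
Message ID 68 originates at pos 4; dropped at pos 1 in round 2

Answer: 2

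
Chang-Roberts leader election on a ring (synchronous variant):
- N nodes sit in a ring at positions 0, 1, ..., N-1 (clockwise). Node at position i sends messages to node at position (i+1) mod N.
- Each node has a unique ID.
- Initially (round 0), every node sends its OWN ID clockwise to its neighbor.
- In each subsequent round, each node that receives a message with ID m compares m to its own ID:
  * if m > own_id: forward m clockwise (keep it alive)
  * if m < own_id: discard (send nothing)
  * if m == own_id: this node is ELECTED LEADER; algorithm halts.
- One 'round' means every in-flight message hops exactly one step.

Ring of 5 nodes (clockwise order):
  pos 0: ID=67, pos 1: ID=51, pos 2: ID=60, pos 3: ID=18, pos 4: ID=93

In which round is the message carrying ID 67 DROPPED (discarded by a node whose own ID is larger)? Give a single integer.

Round 1: pos1(id51) recv 67: fwd; pos2(id60) recv 51: drop; pos3(id18) recv 60: fwd; pos4(id93) recv 18: drop; pos0(id67) recv 93: fwd
Round 2: pos2(id60) recv 67: fwd; pos4(id93) recv 60: drop; pos1(id51) recv 93: fwd
Round 3: pos3(id18) recv 67: fwd; pos2(id60) recv 93: fwd
Round 4: pos4(id93) recv 67: drop; pos3(id18) recv 93: fwd
Round 5: pos4(id93) recv 93: ELECTED
Message ID 67 originates at pos 0; dropped at pos 4 in round 4

Answer: 4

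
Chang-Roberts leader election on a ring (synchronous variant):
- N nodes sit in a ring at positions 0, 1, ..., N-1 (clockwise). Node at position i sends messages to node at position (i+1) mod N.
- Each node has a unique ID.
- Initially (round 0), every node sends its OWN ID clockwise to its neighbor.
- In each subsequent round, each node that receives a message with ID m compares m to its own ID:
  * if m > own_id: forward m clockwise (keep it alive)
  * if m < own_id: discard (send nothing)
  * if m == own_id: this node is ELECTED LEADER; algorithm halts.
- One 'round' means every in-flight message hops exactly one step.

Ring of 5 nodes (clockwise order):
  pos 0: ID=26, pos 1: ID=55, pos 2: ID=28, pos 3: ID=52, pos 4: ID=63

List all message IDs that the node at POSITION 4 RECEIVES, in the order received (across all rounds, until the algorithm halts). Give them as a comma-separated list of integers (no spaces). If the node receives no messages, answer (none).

Round 1: pos1(id55) recv 26: drop; pos2(id28) recv 55: fwd; pos3(id52) recv 28: drop; pos4(id63) recv 52: drop; pos0(id26) recv 63: fwd
Round 2: pos3(id52) recv 55: fwd; pos1(id55) recv 63: fwd
Round 3: pos4(id63) recv 55: drop; pos2(id28) recv 63: fwd
Round 4: pos3(id52) recv 63: fwd
Round 5: pos4(id63) recv 63: ELECTED

Answer: 52,55,63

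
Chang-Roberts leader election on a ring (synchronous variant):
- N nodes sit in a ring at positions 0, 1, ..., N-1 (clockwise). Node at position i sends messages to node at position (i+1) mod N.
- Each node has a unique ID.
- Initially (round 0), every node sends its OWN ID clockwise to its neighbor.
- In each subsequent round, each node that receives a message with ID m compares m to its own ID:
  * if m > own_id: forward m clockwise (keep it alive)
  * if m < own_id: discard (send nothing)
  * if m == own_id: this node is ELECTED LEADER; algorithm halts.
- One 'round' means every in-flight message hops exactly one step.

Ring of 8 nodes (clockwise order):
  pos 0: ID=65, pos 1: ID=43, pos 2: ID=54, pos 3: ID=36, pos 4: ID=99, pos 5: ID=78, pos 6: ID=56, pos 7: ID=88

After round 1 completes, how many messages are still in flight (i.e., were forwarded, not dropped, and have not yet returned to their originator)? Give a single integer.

Answer: 5

Derivation:
Round 1: pos1(id43) recv 65: fwd; pos2(id54) recv 43: drop; pos3(id36) recv 54: fwd; pos4(id99) recv 36: drop; pos5(id78) recv 99: fwd; pos6(id56) recv 78: fwd; pos7(id88) recv 56: drop; pos0(id65) recv 88: fwd
After round 1: 5 messages still in flight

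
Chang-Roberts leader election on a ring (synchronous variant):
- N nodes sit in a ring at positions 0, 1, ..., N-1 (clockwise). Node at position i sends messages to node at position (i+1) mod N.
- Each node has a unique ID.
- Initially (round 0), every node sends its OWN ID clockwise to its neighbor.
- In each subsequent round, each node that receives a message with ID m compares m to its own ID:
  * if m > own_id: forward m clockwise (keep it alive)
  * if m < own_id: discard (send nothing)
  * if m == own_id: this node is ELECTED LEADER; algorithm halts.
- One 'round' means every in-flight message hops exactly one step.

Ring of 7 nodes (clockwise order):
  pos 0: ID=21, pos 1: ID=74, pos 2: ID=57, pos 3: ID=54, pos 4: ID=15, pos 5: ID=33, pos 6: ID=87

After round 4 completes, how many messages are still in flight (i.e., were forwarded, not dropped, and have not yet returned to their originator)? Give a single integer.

Round 1: pos1(id74) recv 21: drop; pos2(id57) recv 74: fwd; pos3(id54) recv 57: fwd; pos4(id15) recv 54: fwd; pos5(id33) recv 15: drop; pos6(id87) recv 33: drop; pos0(id21) recv 87: fwd
Round 2: pos3(id54) recv 74: fwd; pos4(id15) recv 57: fwd; pos5(id33) recv 54: fwd; pos1(id74) recv 87: fwd
Round 3: pos4(id15) recv 74: fwd; pos5(id33) recv 57: fwd; pos6(id87) recv 54: drop; pos2(id57) recv 87: fwd
Round 4: pos5(id33) recv 74: fwd; pos6(id87) recv 57: drop; pos3(id54) recv 87: fwd
After round 4: 2 messages still in flight

Answer: 2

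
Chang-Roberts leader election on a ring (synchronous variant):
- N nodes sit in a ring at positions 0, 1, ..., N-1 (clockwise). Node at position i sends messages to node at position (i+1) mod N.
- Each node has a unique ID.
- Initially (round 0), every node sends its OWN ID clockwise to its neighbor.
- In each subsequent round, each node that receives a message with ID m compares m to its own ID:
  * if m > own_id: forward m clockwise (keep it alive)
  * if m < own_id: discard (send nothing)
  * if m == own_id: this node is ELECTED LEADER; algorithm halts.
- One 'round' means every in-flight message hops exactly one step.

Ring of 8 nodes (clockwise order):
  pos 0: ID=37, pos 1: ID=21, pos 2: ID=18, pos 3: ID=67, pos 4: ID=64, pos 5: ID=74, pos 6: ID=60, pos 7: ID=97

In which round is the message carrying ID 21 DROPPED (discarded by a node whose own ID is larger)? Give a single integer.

Round 1: pos1(id21) recv 37: fwd; pos2(id18) recv 21: fwd; pos3(id67) recv 18: drop; pos4(id64) recv 67: fwd; pos5(id74) recv 64: drop; pos6(id60) recv 74: fwd; pos7(id97) recv 60: drop; pos0(id37) recv 97: fwd
Round 2: pos2(id18) recv 37: fwd; pos3(id67) recv 21: drop; pos5(id74) recv 67: drop; pos7(id97) recv 74: drop; pos1(id21) recv 97: fwd
Round 3: pos3(id67) recv 37: drop; pos2(id18) recv 97: fwd
Round 4: pos3(id67) recv 97: fwd
Round 5: pos4(id64) recv 97: fwd
Round 6: pos5(id74) recv 97: fwd
Round 7: pos6(id60) recv 97: fwd
Round 8: pos7(id97) recv 97: ELECTED
Message ID 21 originates at pos 1; dropped at pos 3 in round 2

Answer: 2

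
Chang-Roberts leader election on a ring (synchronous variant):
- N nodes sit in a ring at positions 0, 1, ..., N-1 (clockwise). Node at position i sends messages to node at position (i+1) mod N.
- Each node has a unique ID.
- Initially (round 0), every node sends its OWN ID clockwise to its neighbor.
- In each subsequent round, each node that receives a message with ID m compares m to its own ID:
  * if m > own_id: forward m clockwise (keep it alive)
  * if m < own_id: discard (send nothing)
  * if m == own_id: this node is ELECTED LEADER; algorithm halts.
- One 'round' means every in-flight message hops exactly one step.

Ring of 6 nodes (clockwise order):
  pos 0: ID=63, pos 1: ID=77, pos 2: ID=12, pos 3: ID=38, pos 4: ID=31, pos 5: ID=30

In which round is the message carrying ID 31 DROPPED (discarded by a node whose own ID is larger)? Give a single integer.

Round 1: pos1(id77) recv 63: drop; pos2(id12) recv 77: fwd; pos3(id38) recv 12: drop; pos4(id31) recv 38: fwd; pos5(id30) recv 31: fwd; pos0(id63) recv 30: drop
Round 2: pos3(id38) recv 77: fwd; pos5(id30) recv 38: fwd; pos0(id63) recv 31: drop
Round 3: pos4(id31) recv 77: fwd; pos0(id63) recv 38: drop
Round 4: pos5(id30) recv 77: fwd
Round 5: pos0(id63) recv 77: fwd
Round 6: pos1(id77) recv 77: ELECTED
Message ID 31 originates at pos 4; dropped at pos 0 in round 2

Answer: 2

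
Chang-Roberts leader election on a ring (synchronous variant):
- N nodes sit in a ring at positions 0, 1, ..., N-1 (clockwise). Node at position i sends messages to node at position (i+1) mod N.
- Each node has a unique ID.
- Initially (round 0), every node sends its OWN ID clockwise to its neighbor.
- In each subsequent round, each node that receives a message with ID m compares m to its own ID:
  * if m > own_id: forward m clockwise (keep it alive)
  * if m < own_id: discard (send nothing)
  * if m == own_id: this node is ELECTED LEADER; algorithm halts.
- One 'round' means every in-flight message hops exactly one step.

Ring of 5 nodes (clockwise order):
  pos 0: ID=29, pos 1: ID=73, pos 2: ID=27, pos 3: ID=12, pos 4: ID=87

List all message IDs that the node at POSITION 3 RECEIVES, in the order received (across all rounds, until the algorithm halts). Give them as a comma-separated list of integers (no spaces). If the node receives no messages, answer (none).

Round 1: pos1(id73) recv 29: drop; pos2(id27) recv 73: fwd; pos3(id12) recv 27: fwd; pos4(id87) recv 12: drop; pos0(id29) recv 87: fwd
Round 2: pos3(id12) recv 73: fwd; pos4(id87) recv 27: drop; pos1(id73) recv 87: fwd
Round 3: pos4(id87) recv 73: drop; pos2(id27) recv 87: fwd
Round 4: pos3(id12) recv 87: fwd
Round 5: pos4(id87) recv 87: ELECTED

Answer: 27,73,87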